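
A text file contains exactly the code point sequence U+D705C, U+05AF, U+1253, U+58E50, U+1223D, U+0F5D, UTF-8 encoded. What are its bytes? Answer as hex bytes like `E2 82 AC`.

F3 97 81 9C D6 AF E1 89 93 F1 98 B9 90 F0 92 88 BD E0 BD 9D

U+D705C: 4-byte form → F3 97 81 9C.
U+05AF: 2-byte form → D6 AF.
U+1253: 3-byte form → E1 89 93.
U+58E50: 4-byte form → F1 98 B9 90.
U+1223D: 4-byte form → F0 92 88 BD.
U+0F5D: 3-byte form → E0 BD 9D.
Concatenated (20 bytes): F3 97 81 9C D6 AF E1 89 93 F1 98 B9 90 F0 92 88 BD E0 BD 9D.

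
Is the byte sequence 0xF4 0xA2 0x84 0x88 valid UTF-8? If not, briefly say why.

invalid (encodes a value above U+10FFFF)

Leading byte 0xF4 = 11110100 → 4-byte form.
Payload = 0x122108, which exceeds U+10FFFF, the maximum Unicode code point. (Leading bytes F5–FF, or F4 followed by ≥ 0x90, are invalid.)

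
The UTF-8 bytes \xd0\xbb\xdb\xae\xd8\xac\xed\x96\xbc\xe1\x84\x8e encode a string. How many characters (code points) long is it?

Byte at offset 0: 0xD0 = 11010000 → 2-byte char (#1). Advance 2.
Byte at offset 2: 0xDB = 11011011 → 2-byte char (#2). Advance 2.
Byte at offset 4: 0xD8 = 11011000 → 2-byte char (#3). Advance 2.
Byte at offset 6: 0xED = 11101101 → 3-byte char (#4). Advance 3.
Byte at offset 9: 0xE1 = 11100001 → 3-byte char (#5). Advance 3.
Reached end at offset 12 after 5 code points.

5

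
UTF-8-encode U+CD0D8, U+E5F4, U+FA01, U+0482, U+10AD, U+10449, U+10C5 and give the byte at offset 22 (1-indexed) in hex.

1-indexed offset 22 is 0-indexed offset 21.
U+CD0D8 → 4-byte form F3 8D 83 98 at offsets 0–3.
U+E5F4 → 3-byte form EE 97 B4 at offsets 4–6.
U+FA01 → 3-byte form EF A8 81 at offsets 7–9.
U+0482 → 2-byte form D2 82 at offsets 10–11.
U+10AD → 3-byte form E1 82 AD at offsets 12–14.
U+10449 → 4-byte form F0 90 91 89 at offsets 15–18.
U+10C5 → 3-byte form E1 83 85 at offsets 19–21.
Offset 21 falls in char 7's range; it's byte 3 of E1 83 85 = 0x85.

0x85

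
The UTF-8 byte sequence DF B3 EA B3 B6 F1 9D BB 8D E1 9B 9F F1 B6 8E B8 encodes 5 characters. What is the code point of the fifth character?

U+763B8

Offset 0: leading byte 0xDF = 11011111 → 2-byte char #1 = DF B3.
Offset 2: leading byte 0xEA = 11101010 → 3-byte char #2 = EA B3 B6.
Offset 5: leading byte 0xF1 = 11110001 → 4-byte char #3 = F1 9D BB 8D.
Offset 9: leading byte 0xE1 = 11100001 → 3-byte char #4 = E1 9B 9F.
Offset 12: leading byte 0xF1 = 11110001 → 4-byte char #5 = F1 B6 8E B8.
Leading byte 0xF1 = 11110001 matches 11110xxx → 4-byte sequence.
Byte 1: 0xF1 = 11110001, payload 001 (3 bits).
Byte 2: 0xB6 = 10110110 (10xxxxxx ✓), payload 110110.
Byte 3: 0x8E = 10001110 (10xxxxxx ✓), payload 001110.
Byte 4: 0xB8 = 10111000 (10xxxxxx ✓), payload 111000.
Concatenate: 001110110001110111000 = 0x763B8 (21 bits → U+763B8).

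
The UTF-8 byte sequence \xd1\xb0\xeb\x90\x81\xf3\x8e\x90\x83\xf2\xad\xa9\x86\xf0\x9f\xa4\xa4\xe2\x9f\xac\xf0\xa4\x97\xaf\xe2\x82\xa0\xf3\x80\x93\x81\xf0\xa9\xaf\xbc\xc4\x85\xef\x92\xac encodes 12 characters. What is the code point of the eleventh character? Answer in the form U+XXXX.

Offset 0: leading byte 0xD1 = 11010001 → 2-byte char #1 = D1 B0.
Offset 2: leading byte 0xEB = 11101011 → 3-byte char #2 = EB 90 81.
Offset 5: leading byte 0xF3 = 11110011 → 4-byte char #3 = F3 8E 90 83.
Offset 9: leading byte 0xF2 = 11110010 → 4-byte char #4 = F2 AD A9 86.
Offset 13: leading byte 0xF0 = 11110000 → 4-byte char #5 = F0 9F A4 A4.
Offset 17: leading byte 0xE2 = 11100010 → 3-byte char #6 = E2 9F AC.
Offset 20: leading byte 0xF0 = 11110000 → 4-byte char #7 = F0 A4 97 AF.
Offset 24: leading byte 0xE2 = 11100010 → 3-byte char #8 = E2 82 A0.
Offset 27: leading byte 0xF3 = 11110011 → 4-byte char #9 = F3 80 93 81.
Offset 31: leading byte 0xF0 = 11110000 → 4-byte char #10 = F0 A9 AF BC.
Offset 35: leading byte 0xC4 = 11000100 → 2-byte char #11 = C4 85.
Leading byte 0xC4 = 11000100 matches 110xxxxx → 2-byte sequence.
Byte 1: 0xC4 = 11000100, payload 00100 (5 bits).
Byte 2: 0x85 = 10000101 (10xxxxxx ✓), payload 000101.
Concatenate: 00100000101 = 0x105 (11 bits → U+0105).

U+0105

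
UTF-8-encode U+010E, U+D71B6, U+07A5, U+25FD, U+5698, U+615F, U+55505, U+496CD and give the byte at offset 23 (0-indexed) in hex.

0x9B

U+010E → 2-byte form C4 8E at offsets 0–1.
U+D71B6 → 4-byte form F3 97 86 B6 at offsets 2–5.
U+07A5 → 2-byte form DE A5 at offsets 6–7.
U+25FD → 3-byte form E2 97 BD at offsets 8–10.
U+5698 → 3-byte form E5 9A 98 at offsets 11–13.
U+615F → 3-byte form E6 85 9F at offsets 14–16.
U+55505 → 4-byte form F1 95 94 85 at offsets 17–20.
U+496CD → 4-byte form F1 89 9B 8D at offsets 21–24.
Offset 23 falls in char 8's range; it's byte 3 of F1 89 9B 8D = 0x9B.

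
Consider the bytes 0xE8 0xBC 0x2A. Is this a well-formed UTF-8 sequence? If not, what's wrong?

invalid (non-continuation byte where continuation expected)

Leading byte 0xE8 = 11101000 → 3-byte form.
Byte 3 is 0x2A = 00101010, which is not 10xxxxxx — expected a continuation byte.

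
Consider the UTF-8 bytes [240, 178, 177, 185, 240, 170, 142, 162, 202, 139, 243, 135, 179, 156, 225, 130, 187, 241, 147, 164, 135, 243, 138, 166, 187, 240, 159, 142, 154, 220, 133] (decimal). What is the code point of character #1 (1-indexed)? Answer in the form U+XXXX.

U+32C79

Offset 0: leading byte 0xF0 = 11110000 → 4-byte char #1 = F0 B2 B1 B9.
Leading byte 0xF0 = 11110000 matches 11110xxx → 4-byte sequence.
Byte 1: 0xF0 = 11110000, payload 000 (3 bits).
Byte 2: 0xB2 = 10110010 (10xxxxxx ✓), payload 110010.
Byte 3: 0xB1 = 10110001 (10xxxxxx ✓), payload 110001.
Byte 4: 0xB9 = 10111001 (10xxxxxx ✓), payload 111001.
Concatenate: 000110010110001111001 = 0x32C79 (21 bits → U+32C79).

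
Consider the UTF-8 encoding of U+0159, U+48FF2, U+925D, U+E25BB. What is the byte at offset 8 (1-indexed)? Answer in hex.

1-indexed offset 8 is 0-indexed offset 7.
U+0159 → 2-byte form C5 99 at offsets 0–1.
U+48FF2 → 4-byte form F1 88 BF B2 at offsets 2–5.
U+925D → 3-byte form E9 89 9D at offsets 6–8.
Offset 7 falls in char 3's range; it's byte 2 of E9 89 9D = 0x89.

0x89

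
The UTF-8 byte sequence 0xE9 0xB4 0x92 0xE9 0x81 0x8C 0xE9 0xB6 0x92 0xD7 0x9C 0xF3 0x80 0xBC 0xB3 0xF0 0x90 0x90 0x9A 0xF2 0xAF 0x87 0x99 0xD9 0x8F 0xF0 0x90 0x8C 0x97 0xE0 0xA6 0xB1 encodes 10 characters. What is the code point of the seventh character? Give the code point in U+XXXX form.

U+AF1D9

Offset 0: leading byte 0xE9 = 11101001 → 3-byte char #1 = E9 B4 92.
Offset 3: leading byte 0xE9 = 11101001 → 3-byte char #2 = E9 81 8C.
Offset 6: leading byte 0xE9 = 11101001 → 3-byte char #3 = E9 B6 92.
Offset 9: leading byte 0xD7 = 11010111 → 2-byte char #4 = D7 9C.
Offset 11: leading byte 0xF3 = 11110011 → 4-byte char #5 = F3 80 BC B3.
Offset 15: leading byte 0xF0 = 11110000 → 4-byte char #6 = F0 90 90 9A.
Offset 19: leading byte 0xF2 = 11110010 → 4-byte char #7 = F2 AF 87 99.
Leading byte 0xF2 = 11110010 matches 11110xxx → 4-byte sequence.
Byte 1: 0xF2 = 11110010, payload 010 (3 bits).
Byte 2: 0xAF = 10101111 (10xxxxxx ✓), payload 101111.
Byte 3: 0x87 = 10000111 (10xxxxxx ✓), payload 000111.
Byte 4: 0x99 = 10011001 (10xxxxxx ✓), payload 011001.
Concatenate: 010101111000111011001 = 0xAF1D9 (21 bits → U+AF1D9).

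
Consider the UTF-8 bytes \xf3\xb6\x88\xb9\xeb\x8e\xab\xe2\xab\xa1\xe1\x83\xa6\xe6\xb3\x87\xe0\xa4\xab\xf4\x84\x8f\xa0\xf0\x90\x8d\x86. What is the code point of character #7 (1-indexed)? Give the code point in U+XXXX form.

U+1043E0

Offset 0: leading byte 0xF3 = 11110011 → 4-byte char #1 = F3 B6 88 B9.
Offset 4: leading byte 0xEB = 11101011 → 3-byte char #2 = EB 8E AB.
Offset 7: leading byte 0xE2 = 11100010 → 3-byte char #3 = E2 AB A1.
Offset 10: leading byte 0xE1 = 11100001 → 3-byte char #4 = E1 83 A6.
Offset 13: leading byte 0xE6 = 11100110 → 3-byte char #5 = E6 B3 87.
Offset 16: leading byte 0xE0 = 11100000 → 3-byte char #6 = E0 A4 AB.
Offset 19: leading byte 0xF4 = 11110100 → 4-byte char #7 = F4 84 8F A0.
Leading byte 0xF4 = 11110100 matches 11110xxx → 4-byte sequence.
Byte 1: 0xF4 = 11110100, payload 100 (3 bits).
Byte 2: 0x84 = 10000100 (10xxxxxx ✓), payload 000100.
Byte 3: 0x8F = 10001111 (10xxxxxx ✓), payload 001111.
Byte 4: 0xA0 = 10100000 (10xxxxxx ✓), payload 100000.
Concatenate: 100000100001111100000 = 0x1043E0 (21 bits → U+1043E0).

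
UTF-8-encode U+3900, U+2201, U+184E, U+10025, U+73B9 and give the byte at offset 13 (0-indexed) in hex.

0xE7

U+3900 → 3-byte form E3 A4 80 at offsets 0–2.
U+2201 → 3-byte form E2 88 81 at offsets 3–5.
U+184E → 3-byte form E1 A1 8E at offsets 6–8.
U+10025 → 4-byte form F0 90 80 A5 at offsets 9–12.
U+73B9 → 3-byte form E7 8E B9 at offsets 13–15.
Offset 13 falls in char 5's range; it's byte 1 of E7 8E B9 = 0xE7.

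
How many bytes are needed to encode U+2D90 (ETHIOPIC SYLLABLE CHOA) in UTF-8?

3

U+2D90 = 0x2D90. UTF-8 uses 1 byte below 0x80, 2 below 0x800, 3 below 0x10000, 4 up to 0x10FFFF. 0x2D90 is in U+0800–U+FFFF → 3 bytes.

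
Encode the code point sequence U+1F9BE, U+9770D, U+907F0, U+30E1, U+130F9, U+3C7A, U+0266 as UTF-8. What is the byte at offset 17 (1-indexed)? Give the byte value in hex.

1-indexed offset 17 is 0-indexed offset 16.
U+1F9BE → 4-byte form F0 9F A6 BE at offsets 0–3.
U+9770D → 4-byte form F2 97 9C 8D at offsets 4–7.
U+907F0 → 4-byte form F2 90 9F B0 at offsets 8–11.
U+30E1 → 3-byte form E3 83 A1 at offsets 12–14.
U+130F9 → 4-byte form F0 93 83 B9 at offsets 15–18.
Offset 16 falls in char 5's range; it's byte 2 of F0 93 83 B9 = 0x93.

0x93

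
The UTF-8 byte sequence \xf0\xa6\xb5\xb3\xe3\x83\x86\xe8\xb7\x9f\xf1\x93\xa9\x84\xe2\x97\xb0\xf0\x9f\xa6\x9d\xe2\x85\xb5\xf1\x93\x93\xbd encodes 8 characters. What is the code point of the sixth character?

Offset 0: leading byte 0xF0 = 11110000 → 4-byte char #1 = F0 A6 B5 B3.
Offset 4: leading byte 0xE3 = 11100011 → 3-byte char #2 = E3 83 86.
Offset 7: leading byte 0xE8 = 11101000 → 3-byte char #3 = E8 B7 9F.
Offset 10: leading byte 0xF1 = 11110001 → 4-byte char #4 = F1 93 A9 84.
Offset 14: leading byte 0xE2 = 11100010 → 3-byte char #5 = E2 97 B0.
Offset 17: leading byte 0xF0 = 11110000 → 4-byte char #6 = F0 9F A6 9D.
Leading byte 0xF0 = 11110000 matches 11110xxx → 4-byte sequence.
Byte 1: 0xF0 = 11110000, payload 000 (3 bits).
Byte 2: 0x9F = 10011111 (10xxxxxx ✓), payload 011111.
Byte 3: 0xA6 = 10100110 (10xxxxxx ✓), payload 100110.
Byte 4: 0x9D = 10011101 (10xxxxxx ✓), payload 011101.
Concatenate: 000011111100110011101 = 0x1F99D (21 bits → U+1F99D).

U+1F99D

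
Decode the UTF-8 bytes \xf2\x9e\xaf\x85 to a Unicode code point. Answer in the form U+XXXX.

Leading byte 0xF2 = 11110010 matches 11110xxx → 4-byte sequence.
Byte 1: 0xF2 = 11110010, payload 010 (3 bits).
Byte 2: 0x9E = 10011110 (10xxxxxx ✓), payload 011110.
Byte 3: 0xAF = 10101111 (10xxxxxx ✓), payload 101111.
Byte 4: 0x85 = 10000101 (10xxxxxx ✓), payload 000101.
Concatenate: 010011110101111000101 = 0x9EBC5 (21 bits → U+9EBC5).

U+9EBC5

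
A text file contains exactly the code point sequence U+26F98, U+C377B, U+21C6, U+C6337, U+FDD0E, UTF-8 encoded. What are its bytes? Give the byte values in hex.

U+26F98: 4-byte form → F0 A6 BE 98.
U+C377B: 4-byte form → F3 83 9D BB.
U+21C6: 3-byte form → E2 87 86.
U+C6337: 4-byte form → F3 86 8C B7.
U+FDD0E: 4-byte form → F3 BD B4 8E.
Concatenated (19 bytes): F0 A6 BE 98 F3 83 9D BB E2 87 86 F3 86 8C B7 F3 BD B4 8E.

F0 A6 BE 98 F3 83 9D BB E2 87 86 F3 86 8C B7 F3 BD B4 8E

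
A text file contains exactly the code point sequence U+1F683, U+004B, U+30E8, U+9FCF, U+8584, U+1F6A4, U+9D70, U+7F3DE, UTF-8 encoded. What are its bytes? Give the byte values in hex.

F0 9F 9A 83 4B E3 83 A8 E9 BF 8F E8 96 84 F0 9F 9A A4 E9 B5 B0 F1 BF 8F 9E

U+1F683: 4-byte form → F0 9F 9A 83.
U+004B: 1-byte form → 4B.
U+30E8: 3-byte form → E3 83 A8.
U+9FCF: 3-byte form → E9 BF 8F.
U+8584: 3-byte form → E8 96 84.
U+1F6A4: 4-byte form → F0 9F 9A A4.
U+9D70: 3-byte form → E9 B5 B0.
U+7F3DE: 4-byte form → F1 BF 8F 9E.
Concatenated (25 bytes): F0 9F 9A 83 4B E3 83 A8 E9 BF 8F E8 96 84 F0 9F 9A A4 E9 B5 B0 F1 BF 8F 9E.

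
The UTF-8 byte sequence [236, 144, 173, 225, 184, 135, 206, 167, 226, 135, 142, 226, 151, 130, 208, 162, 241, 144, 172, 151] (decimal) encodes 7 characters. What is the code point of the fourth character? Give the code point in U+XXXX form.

U+21CE

Offset 0: leading byte 0xEC = 11101100 → 3-byte char #1 = EC 90 AD.
Offset 3: leading byte 0xE1 = 11100001 → 3-byte char #2 = E1 B8 87.
Offset 6: leading byte 0xCE = 11001110 → 2-byte char #3 = CE A7.
Offset 8: leading byte 0xE2 = 11100010 → 3-byte char #4 = E2 87 8E.
Leading byte 0xE2 = 11100010 matches 1110xxxx → 3-byte sequence.
Byte 1: 0xE2 = 11100010, payload 0010 (4 bits).
Byte 2: 0x87 = 10000111 (10xxxxxx ✓), payload 000111.
Byte 3: 0x8E = 10001110 (10xxxxxx ✓), payload 001110.
Concatenate: 0010000111001110 = 0x21CE (16 bits → U+21CE).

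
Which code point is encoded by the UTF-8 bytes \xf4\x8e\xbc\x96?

Leading byte 0xF4 = 11110100 matches 11110xxx → 4-byte sequence.
Byte 1: 0xF4 = 11110100, payload 100 (3 bits).
Byte 2: 0x8E = 10001110 (10xxxxxx ✓), payload 001110.
Byte 3: 0xBC = 10111100 (10xxxxxx ✓), payload 111100.
Byte 4: 0x96 = 10010110 (10xxxxxx ✓), payload 010110.
Concatenate: 100001110111100010110 = 0x10EF16 (21 bits → U+10EF16).

U+10EF16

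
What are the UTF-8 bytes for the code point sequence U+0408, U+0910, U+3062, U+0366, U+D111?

D0 88 E0 A4 90 E3 81 A2 CD A6 ED 84 91

U+0408: 2-byte form → D0 88.
U+0910: 3-byte form → E0 A4 90.
U+3062: 3-byte form → E3 81 A2.
U+0366: 2-byte form → CD A6.
U+D111: 3-byte form → ED 84 91.
Concatenated (13 bytes): D0 88 E0 A4 90 E3 81 A2 CD A6 ED 84 91.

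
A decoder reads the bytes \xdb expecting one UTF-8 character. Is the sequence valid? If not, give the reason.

invalid (sequence truncated)

Leading byte 0xDB = 11011011 → 2-byte form, but only 1 byte is present.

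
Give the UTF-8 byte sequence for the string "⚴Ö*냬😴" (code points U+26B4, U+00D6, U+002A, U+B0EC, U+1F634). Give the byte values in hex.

U+26B4: 3-byte form → E2 9A B4.
U+00D6: 2-byte form → C3 96.
U+002A: 1-byte form → 2A.
U+B0EC: 3-byte form → EB 83 AC.
U+1F634: 4-byte form → F0 9F 98 B4.
Concatenated (13 bytes): E2 9A B4 C3 96 2A EB 83 AC F0 9F 98 B4.

E2 9A B4 C3 96 2A EB 83 AC F0 9F 98 B4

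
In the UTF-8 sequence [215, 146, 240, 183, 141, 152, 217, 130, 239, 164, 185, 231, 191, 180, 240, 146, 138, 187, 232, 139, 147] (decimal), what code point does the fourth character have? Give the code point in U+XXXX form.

U+F939

Offset 0: leading byte 0xD7 = 11010111 → 2-byte char #1 = D7 92.
Offset 2: leading byte 0xF0 = 11110000 → 4-byte char #2 = F0 B7 8D 98.
Offset 6: leading byte 0xD9 = 11011001 → 2-byte char #3 = D9 82.
Offset 8: leading byte 0xEF = 11101111 → 3-byte char #4 = EF A4 B9.
Leading byte 0xEF = 11101111 matches 1110xxxx → 3-byte sequence.
Byte 1: 0xEF = 11101111, payload 1111 (4 bits).
Byte 2: 0xA4 = 10100100 (10xxxxxx ✓), payload 100100.
Byte 3: 0xB9 = 10111001 (10xxxxxx ✓), payload 111001.
Concatenate: 1111100100111001 = 0xF939 (16 bits → U+F939).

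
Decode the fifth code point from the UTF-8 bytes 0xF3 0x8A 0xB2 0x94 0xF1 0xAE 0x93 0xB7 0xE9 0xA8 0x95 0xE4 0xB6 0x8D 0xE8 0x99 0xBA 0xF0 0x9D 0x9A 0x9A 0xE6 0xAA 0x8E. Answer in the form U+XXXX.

Offset 0: leading byte 0xF3 = 11110011 → 4-byte char #1 = F3 8A B2 94.
Offset 4: leading byte 0xF1 = 11110001 → 4-byte char #2 = F1 AE 93 B7.
Offset 8: leading byte 0xE9 = 11101001 → 3-byte char #3 = E9 A8 95.
Offset 11: leading byte 0xE4 = 11100100 → 3-byte char #4 = E4 B6 8D.
Offset 14: leading byte 0xE8 = 11101000 → 3-byte char #5 = E8 99 BA.
Leading byte 0xE8 = 11101000 matches 1110xxxx → 3-byte sequence.
Byte 1: 0xE8 = 11101000, payload 1000 (4 bits).
Byte 2: 0x99 = 10011001 (10xxxxxx ✓), payload 011001.
Byte 3: 0xBA = 10111010 (10xxxxxx ✓), payload 111010.
Concatenate: 1000011001111010 = 0x867A (16 bits → U+867A).

U+867A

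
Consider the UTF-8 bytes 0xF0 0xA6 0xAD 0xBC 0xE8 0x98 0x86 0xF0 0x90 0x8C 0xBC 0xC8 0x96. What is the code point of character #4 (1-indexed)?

U+0216

Offset 0: leading byte 0xF0 = 11110000 → 4-byte char #1 = F0 A6 AD BC.
Offset 4: leading byte 0xE8 = 11101000 → 3-byte char #2 = E8 98 86.
Offset 7: leading byte 0xF0 = 11110000 → 4-byte char #3 = F0 90 8C BC.
Offset 11: leading byte 0xC8 = 11001000 → 2-byte char #4 = C8 96.
Leading byte 0xC8 = 11001000 matches 110xxxxx → 2-byte sequence.
Byte 1: 0xC8 = 11001000, payload 01000 (5 bits).
Byte 2: 0x96 = 10010110 (10xxxxxx ✓), payload 010110.
Concatenate: 01000010110 = 0x216 (11 bits → U+0216).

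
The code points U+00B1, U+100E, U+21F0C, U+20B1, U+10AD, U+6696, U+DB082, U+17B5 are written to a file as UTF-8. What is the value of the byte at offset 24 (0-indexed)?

0xB5

U+00B1 → 2-byte form C2 B1 at offsets 0–1.
U+100E → 3-byte form E1 80 8E at offsets 2–4.
U+21F0C → 4-byte form F0 A1 BC 8C at offsets 5–8.
U+20B1 → 3-byte form E2 82 B1 at offsets 9–11.
U+10AD → 3-byte form E1 82 AD at offsets 12–14.
U+6696 → 3-byte form E6 9A 96 at offsets 15–17.
U+DB082 → 4-byte form F3 9B 82 82 at offsets 18–21.
U+17B5 → 3-byte form E1 9E B5 at offsets 22–24.
Offset 24 falls in char 8's range; it's byte 3 of E1 9E B5 = 0xB5.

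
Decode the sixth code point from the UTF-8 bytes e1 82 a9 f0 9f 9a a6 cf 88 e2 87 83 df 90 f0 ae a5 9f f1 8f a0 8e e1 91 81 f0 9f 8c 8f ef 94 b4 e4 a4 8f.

Offset 0: leading byte 0xE1 = 11100001 → 3-byte char #1 = E1 82 A9.
Offset 3: leading byte 0xF0 = 11110000 → 4-byte char #2 = F0 9F 9A A6.
Offset 7: leading byte 0xCF = 11001111 → 2-byte char #3 = CF 88.
Offset 9: leading byte 0xE2 = 11100010 → 3-byte char #4 = E2 87 83.
Offset 12: leading byte 0xDF = 11011111 → 2-byte char #5 = DF 90.
Offset 14: leading byte 0xF0 = 11110000 → 4-byte char #6 = F0 AE A5 9F.
Leading byte 0xF0 = 11110000 matches 11110xxx → 4-byte sequence.
Byte 1: 0xF0 = 11110000, payload 000 (3 bits).
Byte 2: 0xAE = 10101110 (10xxxxxx ✓), payload 101110.
Byte 3: 0xA5 = 10100101 (10xxxxxx ✓), payload 100101.
Byte 4: 0x9F = 10011111 (10xxxxxx ✓), payload 011111.
Concatenate: 000101110100101011111 = 0x2E95F (21 bits → U+2E95F).

U+2E95F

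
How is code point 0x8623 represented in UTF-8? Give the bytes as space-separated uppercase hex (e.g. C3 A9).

E8 98 A3

U+8623 = 0x8623 = 34339 decimal. In range U+0800–U+FFFF → 3-byte form: 1110xxxx 10xxxxxx 10xxxxxx.
Binary (16 bits): 1000011000100011.
Split 4+6+6: 1000 | 011000 | 100011.
Byte 1: 11101000 = 0xE8.
Byte 2: 10011000 = 0x98.
Byte 3: 10100011 = 0xA3.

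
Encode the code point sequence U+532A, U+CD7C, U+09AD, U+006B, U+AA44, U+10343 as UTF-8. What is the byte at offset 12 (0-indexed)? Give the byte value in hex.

U+532A → 3-byte form E5 8C AA at offsets 0–2.
U+CD7C → 3-byte form EC B5 BC at offsets 3–5.
U+09AD → 3-byte form E0 A6 AD at offsets 6–8.
U+006B → 1-byte form 6B at offsets 9–9.
U+AA44 → 3-byte form EA A9 84 at offsets 10–12.
Offset 12 falls in char 5's range; it's byte 3 of EA A9 84 = 0x84.

0x84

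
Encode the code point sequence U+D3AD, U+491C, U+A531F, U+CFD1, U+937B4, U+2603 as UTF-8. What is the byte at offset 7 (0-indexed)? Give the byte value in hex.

0xA5

U+D3AD → 3-byte form ED 8E AD at offsets 0–2.
U+491C → 3-byte form E4 A4 9C at offsets 3–5.
U+A531F → 4-byte form F2 A5 8C 9F at offsets 6–9.
Offset 7 falls in char 3's range; it's byte 2 of F2 A5 8C 9F = 0xA5.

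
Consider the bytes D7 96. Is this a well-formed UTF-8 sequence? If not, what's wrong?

Leading byte 0xD7 = 11010111 → 2-byte form.
Continuation bytes 0x96=10010110 all match 10xxxxxx.
Decoded value 0x5D6 is ≥ 0x80 (shortest form) and not a surrogate.

valid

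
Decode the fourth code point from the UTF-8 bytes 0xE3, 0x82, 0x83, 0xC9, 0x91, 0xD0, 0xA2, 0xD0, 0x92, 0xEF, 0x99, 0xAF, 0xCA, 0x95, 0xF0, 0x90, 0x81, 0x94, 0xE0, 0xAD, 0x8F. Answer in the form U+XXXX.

Offset 0: leading byte 0xE3 = 11100011 → 3-byte char #1 = E3 82 83.
Offset 3: leading byte 0xC9 = 11001001 → 2-byte char #2 = C9 91.
Offset 5: leading byte 0xD0 = 11010000 → 2-byte char #3 = D0 A2.
Offset 7: leading byte 0xD0 = 11010000 → 2-byte char #4 = D0 92.
Leading byte 0xD0 = 11010000 matches 110xxxxx → 2-byte sequence.
Byte 1: 0xD0 = 11010000, payload 10000 (5 bits).
Byte 2: 0x92 = 10010010 (10xxxxxx ✓), payload 010010.
Concatenate: 10000010010 = 0x412 (11 bits → U+0412).

U+0412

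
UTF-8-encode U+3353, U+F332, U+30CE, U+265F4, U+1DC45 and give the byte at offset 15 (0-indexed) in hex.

0xB1

U+3353 → 3-byte form E3 8D 93 at offsets 0–2.
U+F332 → 3-byte form EF 8C B2 at offsets 3–5.
U+30CE → 3-byte form E3 83 8E at offsets 6–8.
U+265F4 → 4-byte form F0 A6 97 B4 at offsets 9–12.
U+1DC45 → 4-byte form F0 9D B1 85 at offsets 13–16.
Offset 15 falls in char 5's range; it's byte 3 of F0 9D B1 85 = 0xB1.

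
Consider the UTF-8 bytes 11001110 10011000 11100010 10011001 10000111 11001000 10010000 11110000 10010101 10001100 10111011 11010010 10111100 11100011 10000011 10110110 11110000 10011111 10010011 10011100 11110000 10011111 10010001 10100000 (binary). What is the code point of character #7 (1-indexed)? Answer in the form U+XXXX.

U+1F4DC

Offset 0: leading byte 0xCE = 11001110 → 2-byte char #1 = CE 98.
Offset 2: leading byte 0xE2 = 11100010 → 3-byte char #2 = E2 99 87.
Offset 5: leading byte 0xC8 = 11001000 → 2-byte char #3 = C8 90.
Offset 7: leading byte 0xF0 = 11110000 → 4-byte char #4 = F0 95 8C BB.
Offset 11: leading byte 0xD2 = 11010010 → 2-byte char #5 = D2 BC.
Offset 13: leading byte 0xE3 = 11100011 → 3-byte char #6 = E3 83 B6.
Offset 16: leading byte 0xF0 = 11110000 → 4-byte char #7 = F0 9F 93 9C.
Leading byte 0xF0 = 11110000 matches 11110xxx → 4-byte sequence.
Byte 1: 0xF0 = 11110000, payload 000 (3 bits).
Byte 2: 0x9F = 10011111 (10xxxxxx ✓), payload 011111.
Byte 3: 0x93 = 10010011 (10xxxxxx ✓), payload 010011.
Byte 4: 0x9C = 10011100 (10xxxxxx ✓), payload 011100.
Concatenate: 000011111010011011100 = 0x1F4DC (21 bits → U+1F4DC).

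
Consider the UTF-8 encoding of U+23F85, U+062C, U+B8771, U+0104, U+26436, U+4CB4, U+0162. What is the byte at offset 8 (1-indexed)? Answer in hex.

0xB8

1-indexed offset 8 is 0-indexed offset 7.
U+23F85 → 4-byte form F0 A3 BE 85 at offsets 0–3.
U+062C → 2-byte form D8 AC at offsets 4–5.
U+B8771 → 4-byte form F2 B8 9D B1 at offsets 6–9.
Offset 7 falls in char 3's range; it's byte 2 of F2 B8 9D B1 = 0xB8.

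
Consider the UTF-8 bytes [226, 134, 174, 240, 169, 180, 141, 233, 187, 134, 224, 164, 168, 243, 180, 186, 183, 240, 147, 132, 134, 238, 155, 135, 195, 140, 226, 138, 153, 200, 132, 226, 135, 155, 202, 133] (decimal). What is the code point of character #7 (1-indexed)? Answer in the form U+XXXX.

Offset 0: leading byte 0xE2 = 11100010 → 3-byte char #1 = E2 86 AE.
Offset 3: leading byte 0xF0 = 11110000 → 4-byte char #2 = F0 A9 B4 8D.
Offset 7: leading byte 0xE9 = 11101001 → 3-byte char #3 = E9 BB 86.
Offset 10: leading byte 0xE0 = 11100000 → 3-byte char #4 = E0 A4 A8.
Offset 13: leading byte 0xF3 = 11110011 → 4-byte char #5 = F3 B4 BA B7.
Offset 17: leading byte 0xF0 = 11110000 → 4-byte char #6 = F0 93 84 86.
Offset 21: leading byte 0xEE = 11101110 → 3-byte char #7 = EE 9B 87.
Leading byte 0xEE = 11101110 matches 1110xxxx → 3-byte sequence.
Byte 1: 0xEE = 11101110, payload 1110 (4 bits).
Byte 2: 0x9B = 10011011 (10xxxxxx ✓), payload 011011.
Byte 3: 0x87 = 10000111 (10xxxxxx ✓), payload 000111.
Concatenate: 1110011011000111 = 0xE6C7 (16 bits → U+E6C7).

U+E6C7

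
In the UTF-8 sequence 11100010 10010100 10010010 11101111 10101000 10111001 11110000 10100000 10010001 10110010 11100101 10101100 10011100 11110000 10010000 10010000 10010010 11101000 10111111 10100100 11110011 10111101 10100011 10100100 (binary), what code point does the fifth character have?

U+10412

Offset 0: leading byte 0xE2 = 11100010 → 3-byte char #1 = E2 94 92.
Offset 3: leading byte 0xEF = 11101111 → 3-byte char #2 = EF A8 B9.
Offset 6: leading byte 0xF0 = 11110000 → 4-byte char #3 = F0 A0 91 B2.
Offset 10: leading byte 0xE5 = 11100101 → 3-byte char #4 = E5 AC 9C.
Offset 13: leading byte 0xF0 = 11110000 → 4-byte char #5 = F0 90 90 92.
Leading byte 0xF0 = 11110000 matches 11110xxx → 4-byte sequence.
Byte 1: 0xF0 = 11110000, payload 000 (3 bits).
Byte 2: 0x90 = 10010000 (10xxxxxx ✓), payload 010000.
Byte 3: 0x90 = 10010000 (10xxxxxx ✓), payload 010000.
Byte 4: 0x92 = 10010010 (10xxxxxx ✓), payload 010010.
Concatenate: 000010000010000010010 = 0x10412 (21 bits → U+10412).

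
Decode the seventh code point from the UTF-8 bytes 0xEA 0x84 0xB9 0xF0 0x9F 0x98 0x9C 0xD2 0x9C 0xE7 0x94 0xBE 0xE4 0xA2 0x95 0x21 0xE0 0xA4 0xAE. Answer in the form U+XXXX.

U+092E

Offset 0: leading byte 0xEA = 11101010 → 3-byte char #1 = EA 84 B9.
Offset 3: leading byte 0xF0 = 11110000 → 4-byte char #2 = F0 9F 98 9C.
Offset 7: leading byte 0xD2 = 11010010 → 2-byte char #3 = D2 9C.
Offset 9: leading byte 0xE7 = 11100111 → 3-byte char #4 = E7 94 BE.
Offset 12: leading byte 0xE4 = 11100100 → 3-byte char #5 = E4 A2 95.
Offset 15: leading byte 0x21 = 00100001 → 1-byte char #6 = 21.
Offset 16: leading byte 0xE0 = 11100000 → 3-byte char #7 = E0 A4 AE.
Leading byte 0xE0 = 11100000 matches 1110xxxx → 3-byte sequence.
Byte 1: 0xE0 = 11100000, payload 0000 (4 bits).
Byte 2: 0xA4 = 10100100 (10xxxxxx ✓), payload 100100.
Byte 3: 0xAE = 10101110 (10xxxxxx ✓), payload 101110.
Concatenate: 0000100100101110 = 0x92E (16 bits → U+092E).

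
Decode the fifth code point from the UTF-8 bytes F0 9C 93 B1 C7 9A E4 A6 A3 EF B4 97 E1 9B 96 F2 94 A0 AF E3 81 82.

U+16D6

Offset 0: leading byte 0xF0 = 11110000 → 4-byte char #1 = F0 9C 93 B1.
Offset 4: leading byte 0xC7 = 11000111 → 2-byte char #2 = C7 9A.
Offset 6: leading byte 0xE4 = 11100100 → 3-byte char #3 = E4 A6 A3.
Offset 9: leading byte 0xEF = 11101111 → 3-byte char #4 = EF B4 97.
Offset 12: leading byte 0xE1 = 11100001 → 3-byte char #5 = E1 9B 96.
Leading byte 0xE1 = 11100001 matches 1110xxxx → 3-byte sequence.
Byte 1: 0xE1 = 11100001, payload 0001 (4 bits).
Byte 2: 0x9B = 10011011 (10xxxxxx ✓), payload 011011.
Byte 3: 0x96 = 10010110 (10xxxxxx ✓), payload 010110.
Concatenate: 0001011011010110 = 0x16D6 (16 bits → U+16D6).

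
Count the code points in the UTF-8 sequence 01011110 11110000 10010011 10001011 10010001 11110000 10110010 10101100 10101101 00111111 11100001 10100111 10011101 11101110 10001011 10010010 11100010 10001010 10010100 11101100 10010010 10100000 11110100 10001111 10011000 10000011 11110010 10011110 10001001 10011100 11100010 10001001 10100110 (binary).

11

Byte at offset 0: 0x5E = 01011110 → 1-byte char (#1). Advance 1.
Byte at offset 1: 0xF0 = 11110000 → 4-byte char (#2). Advance 4.
Byte at offset 5: 0xF0 = 11110000 → 4-byte char (#3). Advance 4.
Byte at offset 9: 0x3F = 00111111 → 1-byte char (#4). Advance 1.
Byte at offset 10: 0xE1 = 11100001 → 3-byte char (#5). Advance 3.
Byte at offset 13: 0xEE = 11101110 → 3-byte char (#6). Advance 3.
Byte at offset 16: 0xE2 = 11100010 → 3-byte char (#7). Advance 3.
Byte at offset 19: 0xEC = 11101100 → 3-byte char (#8). Advance 3.
Byte at offset 22: 0xF4 = 11110100 → 4-byte char (#9). Advance 4.
Byte at offset 26: 0xF2 = 11110010 → 4-byte char (#10). Advance 4.
Byte at offset 30: 0xE2 = 11100010 → 3-byte char (#11). Advance 3.
Reached end at offset 33 after 11 code points.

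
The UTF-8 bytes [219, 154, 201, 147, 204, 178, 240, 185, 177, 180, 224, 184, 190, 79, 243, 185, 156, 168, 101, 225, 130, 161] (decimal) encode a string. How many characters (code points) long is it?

Byte at offset 0: 0xDB = 11011011 → 2-byte char (#1). Advance 2.
Byte at offset 2: 0xC9 = 11001001 → 2-byte char (#2). Advance 2.
Byte at offset 4: 0xCC = 11001100 → 2-byte char (#3). Advance 2.
Byte at offset 6: 0xF0 = 11110000 → 4-byte char (#4). Advance 4.
Byte at offset 10: 0xE0 = 11100000 → 3-byte char (#5). Advance 3.
Byte at offset 13: 0x4F = 01001111 → 1-byte char (#6). Advance 1.
Byte at offset 14: 0xF3 = 11110011 → 4-byte char (#7). Advance 4.
Byte at offset 18: 0x65 = 01100101 → 1-byte char (#8). Advance 1.
Byte at offset 19: 0xE1 = 11100001 → 3-byte char (#9). Advance 3.
Reached end at offset 22 after 9 code points.

9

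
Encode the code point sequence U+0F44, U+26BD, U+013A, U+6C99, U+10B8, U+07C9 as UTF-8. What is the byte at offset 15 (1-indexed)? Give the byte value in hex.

1-indexed offset 15 is 0-indexed offset 14.
U+0F44 → 3-byte form E0 BD 84 at offsets 0–2.
U+26BD → 3-byte form E2 9A BD at offsets 3–5.
U+013A → 2-byte form C4 BA at offsets 6–7.
U+6C99 → 3-byte form E6 B2 99 at offsets 8–10.
U+10B8 → 3-byte form E1 82 B8 at offsets 11–13.
U+07C9 → 2-byte form DF 89 at offsets 14–15.
Offset 14 falls in char 6's range; it's byte 1 of DF 89 = 0xDF.

0xDF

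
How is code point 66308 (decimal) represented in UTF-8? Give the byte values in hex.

U+10304 = 0x10304 = 66308 decimal. In range U+10000–U+10FFFF → 4-byte form: 11110xxx 10xxxxxx 10xxxxxx 10xxxxxx.
Binary (21 bits): 000010000001100000100.
Split 3+6+6+6: 000 | 010000 | 001100 | 000100.
Byte 1: 11110000 = 0xF0.
Byte 2: 10010000 = 0x90.
Byte 3: 10001100 = 0x8C.
Byte 4: 10000100 = 0x84.

F0 90 8C 84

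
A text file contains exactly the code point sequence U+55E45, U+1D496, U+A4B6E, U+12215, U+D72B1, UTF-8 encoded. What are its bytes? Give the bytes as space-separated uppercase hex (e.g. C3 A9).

U+55E45: 4-byte form → F1 95 B9 85.
U+1D496: 4-byte form → F0 9D 92 96.
U+A4B6E: 4-byte form → F2 A4 AD AE.
U+12215: 4-byte form → F0 92 88 95.
U+D72B1: 4-byte form → F3 97 8A B1.
Concatenated (20 bytes): F1 95 B9 85 F0 9D 92 96 F2 A4 AD AE F0 92 88 95 F3 97 8A B1.

F1 95 B9 85 F0 9D 92 96 F2 A4 AD AE F0 92 88 95 F3 97 8A B1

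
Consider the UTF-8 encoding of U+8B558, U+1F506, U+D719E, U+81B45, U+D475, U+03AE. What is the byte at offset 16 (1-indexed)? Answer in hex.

1-indexed offset 16 is 0-indexed offset 15.
U+8B558 → 4-byte form F2 8B 95 98 at offsets 0–3.
U+1F506 → 4-byte form F0 9F 94 86 at offsets 4–7.
U+D719E → 4-byte form F3 97 86 9E at offsets 8–11.
U+81B45 → 4-byte form F2 81 AD 85 at offsets 12–15.
Offset 15 falls in char 4's range; it's byte 4 of F2 81 AD 85 = 0x85.

0x85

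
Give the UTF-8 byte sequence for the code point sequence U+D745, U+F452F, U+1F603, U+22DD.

U+D745: 3-byte form → ED 9D 85.
U+F452F: 4-byte form → F3 B4 94 AF.
U+1F603: 4-byte form → F0 9F 98 83.
U+22DD: 3-byte form → E2 8B 9D.
Concatenated (14 bytes): ED 9D 85 F3 B4 94 AF F0 9F 98 83 E2 8B 9D.

ED 9D 85 F3 B4 94 AF F0 9F 98 83 E2 8B 9D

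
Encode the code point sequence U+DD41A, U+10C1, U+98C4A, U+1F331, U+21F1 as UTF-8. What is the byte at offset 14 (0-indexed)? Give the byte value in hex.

0xB1

U+DD41A → 4-byte form F3 9D 90 9A at offsets 0–3.
U+10C1 → 3-byte form E1 83 81 at offsets 4–6.
U+98C4A → 4-byte form F2 98 B1 8A at offsets 7–10.
U+1F331 → 4-byte form F0 9F 8C B1 at offsets 11–14.
Offset 14 falls in char 4's range; it's byte 4 of F0 9F 8C B1 = 0xB1.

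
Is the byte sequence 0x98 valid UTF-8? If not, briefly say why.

Byte 0x98 = 10011000 has the form 10xxxxxx — a continuation byte — but there is no preceding leading byte.

invalid (continuation byte with no leading byte)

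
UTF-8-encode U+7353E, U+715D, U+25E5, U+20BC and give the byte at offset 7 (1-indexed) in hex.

0x9D

1-indexed offset 7 is 0-indexed offset 6.
U+7353E → 4-byte form F1 B3 94 BE at offsets 0–3.
U+715D → 3-byte form E7 85 9D at offsets 4–6.
Offset 6 falls in char 2's range; it's byte 3 of E7 85 9D = 0x9D.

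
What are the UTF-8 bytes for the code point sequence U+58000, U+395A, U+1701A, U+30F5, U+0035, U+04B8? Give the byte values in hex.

U+58000: 4-byte form → F1 98 80 80.
U+395A: 3-byte form → E3 A5 9A.
U+1701A: 4-byte form → F0 97 80 9A.
U+30F5: 3-byte form → E3 83 B5.
U+0035: 1-byte form → 35.
U+04B8: 2-byte form → D2 B8.
Concatenated (17 bytes): F1 98 80 80 E3 A5 9A F0 97 80 9A E3 83 B5 35 D2 B8.

F1 98 80 80 E3 A5 9A F0 97 80 9A E3 83 B5 35 D2 B8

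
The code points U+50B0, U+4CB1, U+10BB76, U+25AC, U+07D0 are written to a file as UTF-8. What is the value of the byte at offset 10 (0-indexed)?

U+50B0 → 3-byte form E5 82 B0 at offsets 0–2.
U+4CB1 → 3-byte form E4 B2 B1 at offsets 3–5.
U+10BB76 → 4-byte form F4 8B AD B6 at offsets 6–9.
U+25AC → 3-byte form E2 96 AC at offsets 10–12.
Offset 10 falls in char 4's range; it's byte 1 of E2 96 AC = 0xE2.

0xE2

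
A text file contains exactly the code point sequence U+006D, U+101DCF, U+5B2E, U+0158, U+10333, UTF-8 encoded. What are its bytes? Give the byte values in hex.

U+006D: 1-byte form → 6D.
U+101DCF: 4-byte form → F4 81 B7 8F.
U+5B2E: 3-byte form → E5 AC AE.
U+0158: 2-byte form → C5 98.
U+10333: 4-byte form → F0 90 8C B3.
Concatenated (14 bytes): 6D F4 81 B7 8F E5 AC AE C5 98 F0 90 8C B3.

6D F4 81 B7 8F E5 AC AE C5 98 F0 90 8C B3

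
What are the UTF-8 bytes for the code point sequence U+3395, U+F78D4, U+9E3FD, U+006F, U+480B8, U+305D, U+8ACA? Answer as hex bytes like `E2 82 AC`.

E3 8E 95 F3 B7 A3 94 F2 9E 8F BD 6F F1 88 82 B8 E3 81 9D E8 AB 8A

U+3395: 3-byte form → E3 8E 95.
U+F78D4: 4-byte form → F3 B7 A3 94.
U+9E3FD: 4-byte form → F2 9E 8F BD.
U+006F: 1-byte form → 6F.
U+480B8: 4-byte form → F1 88 82 B8.
U+305D: 3-byte form → E3 81 9D.
U+8ACA: 3-byte form → E8 AB 8A.
Concatenated (22 bytes): E3 8E 95 F3 B7 A3 94 F2 9E 8F BD 6F F1 88 82 B8 E3 81 9D E8 AB 8A.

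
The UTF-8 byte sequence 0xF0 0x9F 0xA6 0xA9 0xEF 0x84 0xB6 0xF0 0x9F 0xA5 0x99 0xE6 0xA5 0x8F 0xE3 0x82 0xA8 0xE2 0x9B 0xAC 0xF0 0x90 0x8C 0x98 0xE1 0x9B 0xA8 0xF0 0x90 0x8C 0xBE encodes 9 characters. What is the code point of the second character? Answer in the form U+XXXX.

U+F136

Offset 0: leading byte 0xF0 = 11110000 → 4-byte char #1 = F0 9F A6 A9.
Offset 4: leading byte 0xEF = 11101111 → 3-byte char #2 = EF 84 B6.
Leading byte 0xEF = 11101111 matches 1110xxxx → 3-byte sequence.
Byte 1: 0xEF = 11101111, payload 1111 (4 bits).
Byte 2: 0x84 = 10000100 (10xxxxxx ✓), payload 000100.
Byte 3: 0xB6 = 10110110 (10xxxxxx ✓), payload 110110.
Concatenate: 1111000100110110 = 0xF136 (16 bits → U+F136).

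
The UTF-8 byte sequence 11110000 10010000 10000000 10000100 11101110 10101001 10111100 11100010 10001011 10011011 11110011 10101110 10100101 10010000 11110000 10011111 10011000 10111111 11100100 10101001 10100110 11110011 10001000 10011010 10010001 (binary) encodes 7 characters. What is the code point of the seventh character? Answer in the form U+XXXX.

Offset 0: leading byte 0xF0 = 11110000 → 4-byte char #1 = F0 90 80 84.
Offset 4: leading byte 0xEE = 11101110 → 3-byte char #2 = EE A9 BC.
Offset 7: leading byte 0xE2 = 11100010 → 3-byte char #3 = E2 8B 9B.
Offset 10: leading byte 0xF3 = 11110011 → 4-byte char #4 = F3 AE A5 90.
Offset 14: leading byte 0xF0 = 11110000 → 4-byte char #5 = F0 9F 98 BF.
Offset 18: leading byte 0xE4 = 11100100 → 3-byte char #6 = E4 A9 A6.
Offset 21: leading byte 0xF3 = 11110011 → 4-byte char #7 = F3 88 9A 91.
Leading byte 0xF3 = 11110011 matches 11110xxx → 4-byte sequence.
Byte 1: 0xF3 = 11110011, payload 011 (3 bits).
Byte 2: 0x88 = 10001000 (10xxxxxx ✓), payload 001000.
Byte 3: 0x9A = 10011010 (10xxxxxx ✓), payload 011010.
Byte 4: 0x91 = 10010001 (10xxxxxx ✓), payload 010001.
Concatenate: 011001000011010010001 = 0xC8691 (21 bits → U+C8691).

U+C8691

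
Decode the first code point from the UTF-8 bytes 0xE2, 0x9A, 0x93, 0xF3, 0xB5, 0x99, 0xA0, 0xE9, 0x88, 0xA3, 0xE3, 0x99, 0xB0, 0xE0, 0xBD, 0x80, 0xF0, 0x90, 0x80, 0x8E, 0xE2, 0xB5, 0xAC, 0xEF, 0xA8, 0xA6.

U+2693

Offset 0: leading byte 0xE2 = 11100010 → 3-byte char #1 = E2 9A 93.
Leading byte 0xE2 = 11100010 matches 1110xxxx → 3-byte sequence.
Byte 1: 0xE2 = 11100010, payload 0010 (4 bits).
Byte 2: 0x9A = 10011010 (10xxxxxx ✓), payload 011010.
Byte 3: 0x93 = 10010011 (10xxxxxx ✓), payload 010011.
Concatenate: 0010011010010011 = 0x2693 (16 bits → U+2693).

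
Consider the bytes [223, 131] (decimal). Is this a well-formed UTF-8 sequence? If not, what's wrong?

Leading byte 0xDF = 11011111 → 2-byte form.
Continuation bytes 0x83=10000011 all match 10xxxxxx.
Decoded value 0x7C3 is ≥ 0x80 (shortest form) and not a surrogate.

valid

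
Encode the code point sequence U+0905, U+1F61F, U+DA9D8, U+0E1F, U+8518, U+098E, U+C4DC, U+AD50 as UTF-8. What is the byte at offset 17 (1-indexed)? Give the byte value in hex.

1-indexed offset 17 is 0-indexed offset 16.
U+0905 → 3-byte form E0 A4 85 at offsets 0–2.
U+1F61F → 4-byte form F0 9F 98 9F at offsets 3–6.
U+DA9D8 → 4-byte form F3 9A A7 98 at offsets 7–10.
U+0E1F → 3-byte form E0 B8 9F at offsets 11–13.
U+8518 → 3-byte form E8 94 98 at offsets 14–16.
Offset 16 falls in char 5's range; it's byte 3 of E8 94 98 = 0x98.

0x98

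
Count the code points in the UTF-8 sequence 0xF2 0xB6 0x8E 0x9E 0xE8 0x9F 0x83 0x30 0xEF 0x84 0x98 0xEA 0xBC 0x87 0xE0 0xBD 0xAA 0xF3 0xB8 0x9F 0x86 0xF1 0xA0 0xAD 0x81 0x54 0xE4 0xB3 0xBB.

Byte at offset 0: 0xF2 = 11110010 → 4-byte char (#1). Advance 4.
Byte at offset 4: 0xE8 = 11101000 → 3-byte char (#2). Advance 3.
Byte at offset 7: 0x30 = 00110000 → 1-byte char (#3). Advance 1.
Byte at offset 8: 0xEF = 11101111 → 3-byte char (#4). Advance 3.
Byte at offset 11: 0xEA = 11101010 → 3-byte char (#5). Advance 3.
Byte at offset 14: 0xE0 = 11100000 → 3-byte char (#6). Advance 3.
Byte at offset 17: 0xF3 = 11110011 → 4-byte char (#7). Advance 4.
Byte at offset 21: 0xF1 = 11110001 → 4-byte char (#8). Advance 4.
Byte at offset 25: 0x54 = 01010100 → 1-byte char (#9). Advance 1.
Byte at offset 26: 0xE4 = 11100100 → 3-byte char (#10). Advance 3.
Reached end at offset 29 after 10 code points.

10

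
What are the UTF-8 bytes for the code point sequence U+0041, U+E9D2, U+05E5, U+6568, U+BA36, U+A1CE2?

41 EE A7 92 D7 A5 E6 95 A8 EB A8 B6 F2 A1 B3 A2

U+0041: 1-byte form → 41.
U+E9D2: 3-byte form → EE A7 92.
U+05E5: 2-byte form → D7 A5.
U+6568: 3-byte form → E6 95 A8.
U+BA36: 3-byte form → EB A8 B6.
U+A1CE2: 4-byte form → F2 A1 B3 A2.
Concatenated (16 bytes): 41 EE A7 92 D7 A5 E6 95 A8 EB A8 B6 F2 A1 B3 A2.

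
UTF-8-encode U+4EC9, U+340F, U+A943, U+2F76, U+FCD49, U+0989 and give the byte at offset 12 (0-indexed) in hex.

0xF3

U+4EC9 → 3-byte form E4 BB 89 at offsets 0–2.
U+340F → 3-byte form E3 90 8F at offsets 3–5.
U+A943 → 3-byte form EA A5 83 at offsets 6–8.
U+2F76 → 3-byte form E2 BD B6 at offsets 9–11.
U+FCD49 → 4-byte form F3 BC B5 89 at offsets 12–15.
Offset 12 falls in char 5's range; it's byte 1 of F3 BC B5 89 = 0xF3.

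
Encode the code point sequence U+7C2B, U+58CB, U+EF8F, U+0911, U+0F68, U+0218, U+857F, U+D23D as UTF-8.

E7 B0 AB E5 A3 8B EE BE 8F E0 A4 91 E0 BD A8 C8 98 E8 95 BF ED 88 BD

U+7C2B: 3-byte form → E7 B0 AB.
U+58CB: 3-byte form → E5 A3 8B.
U+EF8F: 3-byte form → EE BE 8F.
U+0911: 3-byte form → E0 A4 91.
U+0F68: 3-byte form → E0 BD A8.
U+0218: 2-byte form → C8 98.
U+857F: 3-byte form → E8 95 BF.
U+D23D: 3-byte form → ED 88 BD.
Concatenated (23 bytes): E7 B0 AB E5 A3 8B EE BE 8F E0 A4 91 E0 BD A8 C8 98 E8 95 BF ED 88 BD.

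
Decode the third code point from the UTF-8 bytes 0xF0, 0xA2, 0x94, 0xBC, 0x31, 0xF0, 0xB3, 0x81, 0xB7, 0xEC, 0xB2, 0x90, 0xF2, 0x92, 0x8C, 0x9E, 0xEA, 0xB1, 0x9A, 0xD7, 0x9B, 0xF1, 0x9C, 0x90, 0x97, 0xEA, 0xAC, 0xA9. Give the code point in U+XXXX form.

U+33077

Offset 0: leading byte 0xF0 = 11110000 → 4-byte char #1 = F0 A2 94 BC.
Offset 4: leading byte 0x31 = 00110001 → 1-byte char #2 = 31.
Offset 5: leading byte 0xF0 = 11110000 → 4-byte char #3 = F0 B3 81 B7.
Leading byte 0xF0 = 11110000 matches 11110xxx → 4-byte sequence.
Byte 1: 0xF0 = 11110000, payload 000 (3 bits).
Byte 2: 0xB3 = 10110011 (10xxxxxx ✓), payload 110011.
Byte 3: 0x81 = 10000001 (10xxxxxx ✓), payload 000001.
Byte 4: 0xB7 = 10110111 (10xxxxxx ✓), payload 110111.
Concatenate: 000110011000001110111 = 0x33077 (21 bits → U+33077).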